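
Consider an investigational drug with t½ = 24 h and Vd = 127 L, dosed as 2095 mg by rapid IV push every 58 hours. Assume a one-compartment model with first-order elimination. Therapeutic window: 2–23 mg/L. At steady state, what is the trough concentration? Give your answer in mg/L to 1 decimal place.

τ/t½ = 58/24 ≈ 2.4167, so fraction remaining f = (1/2)^(58/24) ≈ 0.1873.
Single-dose peak C₀ = D/Vd = 2095/127 ≈ 16.496 mg/L.
Steady-state trough Cmin,ss = C₀·f/(1−f) ≈ 16.496 × 0.1873/0.8127 ≈ 3.802 mg/L.
Trough 3.8 mg/L vs MEC 2 mg/L: adequate.

3.8 mg/L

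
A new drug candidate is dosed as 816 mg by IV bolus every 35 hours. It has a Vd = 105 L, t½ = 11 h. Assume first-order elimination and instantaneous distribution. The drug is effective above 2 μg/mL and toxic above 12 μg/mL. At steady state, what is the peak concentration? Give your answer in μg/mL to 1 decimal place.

τ/t½ = 35/11 ≈ 3.1818, so fraction remaining f = (1/2)^(35/11) ≈ 0.1102.
At steady state, accumulation factor R = 1/(1 − e^(−kτ)) ≈ 1.1238.
Each bolus raises the concentration by D/Vd = 816/105 ≈ 7.771 μg/mL.
Steady-state peak Cmax,ss = C₀·R ≈ 7.771 × 1.1238 ≈ 8.733 μg/mL.
Peak 8.7 μg/mL vs MTC 12 μg/mL: below toxic threshold.

8.7 μg/mL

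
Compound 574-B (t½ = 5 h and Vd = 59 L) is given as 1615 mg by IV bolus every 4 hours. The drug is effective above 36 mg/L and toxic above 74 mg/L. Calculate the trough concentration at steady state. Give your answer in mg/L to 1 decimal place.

τ/t½ = 4/5 ≈ 0.8, so fraction remaining f = (1/2)^(4/5) ≈ 0.5743.
Accumulation ratio R = 1/(1 − f) ≈ 1/0.4257 ≈ 2.3491.
Single-dose peak C₀ = D/Vd = 1615/59 ≈ 27.373 mg/L.
Steady-state peak Cmax,ss = C₀·R ≈ 27.373 × 2.3491 ≈ 64.302 mg/L.
Steady-state trough Cmin,ss = Cmax,ss·f ≈ 64.302 × 0.5743 ≈ 36.929 mg/L.
Trough 36.9 mg/L vs MEC 36 mg/L: adequate.

36.9 mg/L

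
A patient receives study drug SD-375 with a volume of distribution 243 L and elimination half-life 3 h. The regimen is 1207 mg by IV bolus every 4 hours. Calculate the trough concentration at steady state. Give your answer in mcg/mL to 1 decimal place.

τ/t½ = 4/3 ≈ 1.3333, so fraction remaining f = (1/2)^(4/3) ≈ 0.3969.
Each bolus raises the concentration by D/Vd = 1207/243 ≈ 4.967 mcg/mL.
Steady-state trough Cmin,ss = C₀·f/(1−f) ≈ 4.967 × 0.3969/0.6031 ≈ 3.269 mcg/mL.

3.3 mcg/mL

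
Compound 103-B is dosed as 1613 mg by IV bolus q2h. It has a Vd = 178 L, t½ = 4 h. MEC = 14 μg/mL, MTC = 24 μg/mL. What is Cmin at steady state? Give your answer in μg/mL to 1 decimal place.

τ/t½ = 2/4 ≈ 0.5, so fraction remaining f = (1/2)^(2/4) ≈ 0.7071.
Single-dose peak C₀ = D/Vd = 1613/178 ≈ 9.062 μg/mL.
Steady-state trough Cmin,ss = C₀·f/(1−f) ≈ 9.062 × 0.7071/0.2929 ≈ 21.877 μg/mL.
Trough 21.9 μg/mL vs MEC 14 μg/mL: adequate.

21.9 μg/mL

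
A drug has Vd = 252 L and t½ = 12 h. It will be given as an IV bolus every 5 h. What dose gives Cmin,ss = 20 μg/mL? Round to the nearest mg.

τ/t½ = 5/12 ≈ 0.41667, so f = (1/2)^(5/12) ≈ 0.749154.
Cmin,ss = (D/Vd)·f/(1−f), so D = Cmin,ss·Vd·(1−f)/f.
D = 20 × 252 × (1−f)/f ≈ 20 × 252 × 0.33484 ≈ 1687.59 mg.

1688 mg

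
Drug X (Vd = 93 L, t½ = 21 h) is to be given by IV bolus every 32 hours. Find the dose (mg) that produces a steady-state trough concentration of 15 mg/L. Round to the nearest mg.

τ/t½ = 32/21 ≈ 1.5238, so f = (1/2)^(32/21) ≈ 0.347766.
Cmin,ss = (D/Vd)·f/(1−f), so D = Cmin,ss·Vd·(1−f)/f.
D = 15 × 93 × (1−f)/f ≈ 15 × 93 × 1.87550 ≈ 2616.32 mg.

2616 mg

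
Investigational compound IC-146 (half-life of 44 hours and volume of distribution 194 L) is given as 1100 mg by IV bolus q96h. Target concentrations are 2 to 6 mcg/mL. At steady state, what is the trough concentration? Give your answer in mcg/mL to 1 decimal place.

Over one 96-h interval, 96/44 ≈ 2.1818 half-lives elapse, leaving f ≈ 0.2204 of each dose.
At steady state, accumulation factor R = 1/(1 − e^(−kτ)) ≈ 1.2827.
Each bolus raises the concentration by D/Vd = 1100/194 ≈ 5.670 mcg/mL.
Cmax,ss = C₀/(1 − f) ≈ 5.670/0.7796 ≈ 7.273 mcg/mL.
One interval later, Cmin,ss = Cmax,ss·e^(−kτ) ≈ 7.273 × 0.2204 ≈ 1.603 mcg/mL.
Trough 1.6 mcg/mL vs MEC 2 mcg/mL: subtherapeutic.

1.6 mcg/mL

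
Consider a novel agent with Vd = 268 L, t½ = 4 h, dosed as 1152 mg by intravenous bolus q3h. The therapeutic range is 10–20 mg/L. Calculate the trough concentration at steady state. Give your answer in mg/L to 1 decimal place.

τ/t½ = 3/4 ≈ 0.75, so fraction remaining f = (1/2)^(3/4) ≈ 0.5946.
Accumulation ratio R = 1/(1 − f) ≈ 1/0.4054 ≈ 2.4667.
Single-dose peak C₀ = D/Vd = 1152/268 ≈ 4.299 mg/L.
Steady-state peak Cmax,ss = C₀·R ≈ 4.299 × 2.4667 ≈ 10.604 mg/L.
One interval later, Cmin,ss = Cmax,ss·e^(−kτ) ≈ 10.604 × 0.5946 ≈ 6.305 mg/L.
Trough 6.3 mg/L vs MEC 10 mg/L: subtherapeutic.

6.3 mg/L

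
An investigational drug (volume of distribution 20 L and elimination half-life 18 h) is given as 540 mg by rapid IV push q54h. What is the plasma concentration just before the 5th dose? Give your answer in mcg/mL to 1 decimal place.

3.9 mcg/mL

f = (1/2)^(τ/t½) = (1/2)^(54/18) ≈ 0.1250.
C₀ = D/Vd = 540/20 ≈ 27.000 mcg/mL.
Before the 5th dose, 4 doses have been given. Superposition: Cmin = C₀·(f + f² + … + f^4).
≈ 27.000 × (0.1250 + 0.0156 + 0.0020 + 0.0002) ≈ 27.000 × 0.1428 ≈ 3.856 mcg/mL.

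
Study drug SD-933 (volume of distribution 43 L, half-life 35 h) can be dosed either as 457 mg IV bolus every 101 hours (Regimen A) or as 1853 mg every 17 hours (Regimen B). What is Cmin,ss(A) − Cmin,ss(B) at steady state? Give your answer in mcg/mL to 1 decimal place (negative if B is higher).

Regimen A: f = (1/2)^(101/35) ≈ 0.1353; Cmin,ss = (457/43)·f/(1−f) ≈ 1.663 mcg/mL.
Regimen B: f = (1/2)^(17/35) ≈ 0.7141; Cmin,ss = (1853/43)·f/(1−f) ≈ 107.635 mcg/mL.
Difference ≈ 1.663 − 107.635 ≈ -105.972 mcg/mL.

-106.0 mcg/mL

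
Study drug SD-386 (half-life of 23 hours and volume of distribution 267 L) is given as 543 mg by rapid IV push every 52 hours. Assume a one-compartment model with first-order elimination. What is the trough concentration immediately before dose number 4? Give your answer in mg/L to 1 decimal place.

0.5 mg/L

f = (1/2)^(τ/t½) = (1/2)^(52/23) ≈ 0.2086.
C₀ = D/Vd = 543/267 ≈ 2.034 mg/L.
Before the 4th dose, 3 doses have been given. Superposition: Cmin = C₀·(f + f² + … + f^3).
≈ 2.034 × (0.2086 + 0.0435 + 0.0091) ≈ 2.034 × 0.2612 ≈ 0.531 mg/L.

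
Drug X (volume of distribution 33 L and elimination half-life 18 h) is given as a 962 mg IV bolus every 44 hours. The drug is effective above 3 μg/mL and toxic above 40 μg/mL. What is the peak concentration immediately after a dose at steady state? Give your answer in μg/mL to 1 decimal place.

k = ln2/t½ = ln2/18 ≈ 0.038508 h⁻¹; fraction remaining f = e^(−kτ) = e^(−0.038508×44) ≈ 0.1837.
At steady state, accumulation factor R = 1/(1 − e^(−kτ)) ≈ 1.2250.
Each bolus raises the concentration by D/Vd = 962/33 ≈ 29.152 μg/mL.
Cmax,ss = C₀/(1 − f) ≈ 29.152/0.8163 ≈ 35.712 μg/mL.
Peak 35.7 μg/mL vs MTC 40 μg/mL: below toxic threshold.

35.7 μg/mL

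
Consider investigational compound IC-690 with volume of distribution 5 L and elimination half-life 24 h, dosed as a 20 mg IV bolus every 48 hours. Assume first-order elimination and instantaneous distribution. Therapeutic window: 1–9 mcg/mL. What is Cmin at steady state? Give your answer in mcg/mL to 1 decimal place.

1.3 mcg/mL

τ = 48 h = 2 half-lives, so f = (1/2)^2 = 0.25.
Accumulation ratio R = 1/(1 − f) = 1/0.75 = 4/3.
Single-dose peak C₀ = D/Vd = 20/5 = 4 mcg/mL.
Steady-state peak Cmax,ss = C₀·R = 4 × 4/3 ≈ 5.333 mcg/mL.
Steady-state trough Cmin,ss = Cmax,ss·f ≈ 5.333 × 0.25 ≈ 1.333 mcg/mL.
Trough 1.3 mcg/mL vs MEC 1 mcg/mL: adequate.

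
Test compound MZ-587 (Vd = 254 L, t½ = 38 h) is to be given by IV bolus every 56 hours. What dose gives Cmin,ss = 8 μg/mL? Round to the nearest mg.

τ/t½ = 56/38 ≈ 1.4737, so f = (1/2)^(56/38) ≈ 0.360062.
Cmin,ss = (D/Vd)·f/(1−f), so D = Cmin,ss·Vd·(1−f)/f.
D = 8 × 254 × (1−f)/f ≈ 8 × 254 × 1.77730 ≈ 3611.47 mg.

3611 mg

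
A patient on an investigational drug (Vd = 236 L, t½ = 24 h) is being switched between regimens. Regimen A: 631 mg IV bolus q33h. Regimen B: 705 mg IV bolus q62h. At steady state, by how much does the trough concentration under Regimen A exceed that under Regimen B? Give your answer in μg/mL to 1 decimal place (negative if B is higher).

Regimen A: f = (1/2)^(33/24) ≈ 0.3856; Cmin,ss = (631/236)·f/(1−f) ≈ 1.678 μg/mL.
Regimen B: f = (1/2)^(62/24) ≈ 0.1669; Cmin,ss = (705/236)·f/(1−f) ≈ 0.598 μg/mL.
Difference ≈ 1.678 − 0.598 ≈ 1.080 μg/mL.

1.1 μg/mL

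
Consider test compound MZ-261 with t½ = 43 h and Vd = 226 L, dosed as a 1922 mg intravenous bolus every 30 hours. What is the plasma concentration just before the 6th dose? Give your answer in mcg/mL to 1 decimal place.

f = (1/2)^(τ/t½) = (1/2)^(30/43) ≈ 0.6166.
C₀ = D/Vd = 1922/226 ≈ 8.504 mcg/mL.
Before the 6th dose, 5 doses have been given. Superposition: Cmin = C₀·(f + f² + … + f^5).
≈ 8.504 × (0.6166 + 0.3802 + 0.2344 + 0.1445 + 0.0891) ≈ 8.504 × 1.4648 ≈ 12.457 mcg/mL.

12.5 mcg/mL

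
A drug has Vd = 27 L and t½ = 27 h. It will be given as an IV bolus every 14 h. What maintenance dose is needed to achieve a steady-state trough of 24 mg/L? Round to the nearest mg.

τ/t½ = 14/27 ≈ 0.51852, so f = (1/2)^(14/27) ≈ 0.698088.
Cmin,ss = (D/Vd)·f/(1−f), so D = Cmin,ss·Vd·(1−f)/f.
D = 24 × 27 × (1−f)/f ≈ 24 × 27 × 0.43248 ≈ 280.25 mg.

280 mg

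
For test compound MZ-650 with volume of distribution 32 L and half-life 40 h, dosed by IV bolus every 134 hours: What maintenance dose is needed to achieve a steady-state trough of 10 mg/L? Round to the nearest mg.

2943 mg

τ/t½ = 134/40 ≈ 3.35, so f = (1/2)^(134/40) ≈ 0.098073.
Cmin,ss = (D/Vd)·f/(1−f), so D = Cmin,ss·Vd·(1−f)/f.
D = 10 × 32 × (1−f)/f ≈ 10 × 32 × 9.19649 ≈ 2942.88 mg.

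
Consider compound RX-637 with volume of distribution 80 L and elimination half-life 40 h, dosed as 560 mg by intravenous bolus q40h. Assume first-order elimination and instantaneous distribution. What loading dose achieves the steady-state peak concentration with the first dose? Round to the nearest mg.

f = (1/2)^(40/40) ≈ 0.500000; accumulation ratio R = 1/(1−f) ≈ 2.00000.
Loading dose to hit Cmax,ss on first dose: D_load = D_maint·R ≈ 560 × 2.00000 ≈ 1120.00 mg.

1120 mg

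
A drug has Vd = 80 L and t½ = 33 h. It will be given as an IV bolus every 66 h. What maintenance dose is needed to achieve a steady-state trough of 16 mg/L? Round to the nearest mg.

τ/t½ = 66/33 ≈ 2, so f = (1/2)^(66/33) ≈ 0.250000.
Cmin,ss = (D/Vd)·f/(1−f), so D = Cmin,ss·Vd·(1−f)/f.
D = 16 × 80 × (1−f)/f ≈ 16 × 80 × 3.00000 ≈ 3840.00 mg.

3840 mg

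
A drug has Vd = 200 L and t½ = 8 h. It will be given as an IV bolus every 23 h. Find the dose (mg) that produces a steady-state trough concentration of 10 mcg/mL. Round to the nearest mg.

12672 mg

τ/t½ = 23/8 ≈ 2.875, so f = (1/2)^(23/8) ≈ 0.136313.
Cmin,ss = (D/Vd)·f/(1−f), so D = Cmin,ss·Vd·(1−f)/f.
D = 10 × 200 × (1−f)/f ≈ 10 × 200 × 6.33606 ≈ 12672.12 mg.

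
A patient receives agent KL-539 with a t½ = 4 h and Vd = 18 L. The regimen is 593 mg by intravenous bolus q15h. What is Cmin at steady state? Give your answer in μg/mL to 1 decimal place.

2.6 μg/mL

τ/t½ = 15/4 ≈ 3.75, so fraction remaining f = (1/2)^(15/4) ≈ 0.0743.
Accumulation ratio R = 1/(1 − f) ≈ 1/0.9257 ≈ 1.0803.
Each bolus raises the concentration by D/Vd = 593/18 ≈ 32.944 μg/mL.
Steady-state peak Cmax,ss = C₀·R ≈ 32.944 × 1.0803 ≈ 35.589 μg/mL.
One interval later, Cmin,ss = Cmax,ss·e^(−kτ) ≈ 35.589 × 0.0743 ≈ 2.644 μg/mL.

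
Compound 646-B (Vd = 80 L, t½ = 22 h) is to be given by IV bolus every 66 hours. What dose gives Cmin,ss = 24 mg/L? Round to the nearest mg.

τ/t½ = 66/22 ≈ 3, so f = (1/2)^(66/22) ≈ 0.125000.
Cmin,ss = (D/Vd)·f/(1−f), so D = Cmin,ss·Vd·(1−f)/f.
D = 24 × 80 × (1−f)/f ≈ 24 × 80 × 7.00000 ≈ 13440.00 mg.

13440 mg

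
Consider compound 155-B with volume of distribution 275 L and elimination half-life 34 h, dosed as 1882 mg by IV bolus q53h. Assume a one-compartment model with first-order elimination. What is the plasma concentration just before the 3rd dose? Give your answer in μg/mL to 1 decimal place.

3.1 μg/mL

f = (1/2)^(τ/t½) = (1/2)^(53/34) ≈ 0.3394.
C₀ = D/Vd = 1882/275 ≈ 6.844 μg/mL.
Before the 3rd dose, 2 doses have been given. Superposition: Cmin = C₀·(f + f²).
≈ 6.844 × (0.3394 + 0.1152) ≈ 6.844 × 0.4546 ≈ 3.111 μg/mL.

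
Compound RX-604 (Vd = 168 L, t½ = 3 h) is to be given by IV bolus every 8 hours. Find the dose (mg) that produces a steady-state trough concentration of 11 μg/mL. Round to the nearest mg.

9886 mg

τ/t½ = 8/3 ≈ 2.6667, so f = (1/2)^(8/3) ≈ 0.157490.
Cmin,ss = (D/Vd)·f/(1−f), so D = Cmin,ss·Vd·(1−f)/f.
D = 11 × 168 × (1−f)/f ≈ 11 × 168 × 5.34961 ≈ 9886.08 mg.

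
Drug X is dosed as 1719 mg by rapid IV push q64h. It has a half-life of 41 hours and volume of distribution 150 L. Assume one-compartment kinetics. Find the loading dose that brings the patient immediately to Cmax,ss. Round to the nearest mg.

f = (1/2)^(64/41) ≈ 0.338922; accumulation ratio R = 1/(1−f) ≈ 1.51268.
Loading dose to hit Cmax,ss on first dose: D_load = D_maint·R ≈ 1719 × 1.51268 ≈ 2600.30 mg.

2600 mg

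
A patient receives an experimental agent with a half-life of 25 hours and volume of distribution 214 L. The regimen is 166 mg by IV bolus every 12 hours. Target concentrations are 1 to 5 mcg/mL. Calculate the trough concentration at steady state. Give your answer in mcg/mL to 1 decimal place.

2.0 mcg/mL

τ/t½ = 12/25 ≈ 0.48, so fraction remaining f = (1/2)^(12/25) ≈ 0.7170.
At steady state, accumulation factor R = 1/(1 − e^(−kτ)) ≈ 3.5336.
Each bolus raises the concentration by D/Vd = 166/214 ≈ 0.776 mcg/mL.
Cmax,ss = C₀/(1 − f) ≈ 0.776/0.2830 ≈ 2.742 mcg/mL.
One interval later, Cmin,ss = Cmax,ss·e^(−kτ) ≈ 2.742 × 0.7170 ≈ 1.966 mcg/mL.
Trough 2.0 mcg/mL vs MEC 1 mcg/mL: adequate.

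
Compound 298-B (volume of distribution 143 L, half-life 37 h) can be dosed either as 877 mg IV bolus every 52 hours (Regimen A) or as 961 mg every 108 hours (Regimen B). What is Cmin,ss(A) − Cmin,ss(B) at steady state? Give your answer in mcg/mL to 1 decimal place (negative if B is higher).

2.7 mcg/mL

Regimen A: f = (1/2)^(52/37) ≈ 0.3775; Cmin,ss = (877/143)·f/(1−f) ≈ 3.719 mcg/mL.
Regimen B: f = (1/2)^(108/37) ≈ 0.1322; Cmin,ss = (961/143)·f/(1−f) ≈ 1.024 mcg/mL.
Difference ≈ 3.719 − 1.024 ≈ 2.695 mcg/mL.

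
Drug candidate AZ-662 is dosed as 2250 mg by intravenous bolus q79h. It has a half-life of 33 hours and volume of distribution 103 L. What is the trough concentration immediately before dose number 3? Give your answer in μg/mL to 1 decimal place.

4.9 μg/mL

f = (1/2)^(τ/t½) = (1/2)^(79/33) ≈ 0.1903.
C₀ = D/Vd = 2250/103 ≈ 21.845 μg/mL.
Before the 3rd dose, 2 doses have been given. Superposition: Cmin = C₀·(f + f²).
≈ 21.845 × (0.1903 + 0.0362) ≈ 21.845 × 0.2265 ≈ 4.948 μg/mL.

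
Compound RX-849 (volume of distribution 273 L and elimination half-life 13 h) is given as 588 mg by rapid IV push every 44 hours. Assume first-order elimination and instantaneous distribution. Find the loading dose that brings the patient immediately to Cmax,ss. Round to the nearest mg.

f = (1/2)^(44/13) ≈ 0.095748; accumulation ratio R = 1/(1−f) ≈ 1.10589.
Loading dose to hit Cmax,ss on first dose: D_load = D_maint·R ≈ 588 × 1.10589 ≈ 650.26 mg.

650 mg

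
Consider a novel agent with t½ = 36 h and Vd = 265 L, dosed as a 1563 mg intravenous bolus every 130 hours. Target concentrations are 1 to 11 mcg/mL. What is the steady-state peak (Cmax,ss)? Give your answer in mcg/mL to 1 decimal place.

Over one 130-h interval, 130/36 ≈ 3.6111 half-lives elapse, leaving f ≈ 0.0818 of each dose.
Accumulation ratio R = 1/(1 − f) ≈ 1/0.9182 ≈ 1.0891.
Each bolus raises the concentration by D/Vd = 1563/265 ≈ 5.898 mcg/mL.
Cmax,ss = C₀/(1 − f) ≈ 5.898/0.9182 ≈ 6.423 mcg/mL.
Peak 6.4 mcg/mL vs MTC 11 mcg/mL: below toxic threshold.

6.4 mcg/mL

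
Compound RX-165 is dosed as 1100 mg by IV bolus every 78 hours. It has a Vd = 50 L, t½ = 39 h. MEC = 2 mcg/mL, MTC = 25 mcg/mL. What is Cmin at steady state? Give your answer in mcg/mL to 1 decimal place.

7.3 mcg/mL

τ = 78 h = 2 half-lives, so f = (1/2)^2 = 0.25.
Accumulation ratio R = 1/(1 − f) = 1/0.75 = 4/3.
Single-dose peak C₀ = D/Vd = 1100/50 = 22 mcg/mL.
Steady-state peak Cmax,ss = C₀·R = 22 × 4/3 ≈ 29.333 mcg/mL.
Steady-state trough Cmin,ss = Cmax,ss·f ≈ 29.333 × 0.25 ≈ 7.333 mcg/mL.
Trough 7.3 mcg/mL vs MEC 2 mcg/mL: adequate.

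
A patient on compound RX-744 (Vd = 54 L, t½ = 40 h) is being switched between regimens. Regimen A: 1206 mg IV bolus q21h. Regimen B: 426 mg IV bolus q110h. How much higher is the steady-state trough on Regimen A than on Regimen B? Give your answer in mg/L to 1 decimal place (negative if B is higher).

49.5 mg/L

Regimen A: f = (1/2)^(21/40) ≈ 0.6950; Cmin,ss = (1206/54)·f/(1−f) ≈ 50.891 mg/L.
Regimen B: f = (1/2)^(110/40) ≈ 0.1487; Cmin,ss = (426/54)·f/(1−f) ≈ 1.378 mg/L.
Difference ≈ 50.891 − 1.378 ≈ 49.513 mg/L.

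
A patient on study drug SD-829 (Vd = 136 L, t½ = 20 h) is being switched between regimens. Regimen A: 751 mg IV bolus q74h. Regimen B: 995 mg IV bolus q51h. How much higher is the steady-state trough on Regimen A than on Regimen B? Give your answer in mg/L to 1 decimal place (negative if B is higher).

Regimen A: f = (1/2)^(74/20) ≈ 0.0769; Cmin,ss = (751/136)·f/(1−f) ≈ 0.460 mg/L.
Regimen B: f = (1/2)^(51/20) ≈ 0.1708; Cmin,ss = (995/136)·f/(1−f) ≈ 1.507 mg/L.
Difference ≈ 0.460 − 1.507 ≈ -1.047 mg/L.

-1.0 mg/L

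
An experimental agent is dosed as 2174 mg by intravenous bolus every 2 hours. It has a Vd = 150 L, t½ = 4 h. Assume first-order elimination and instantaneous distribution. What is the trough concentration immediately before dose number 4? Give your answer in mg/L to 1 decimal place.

f = (1/2)^(τ/t½) = (1/2)^(2/4) ≈ 0.7071.
C₀ = D/Vd = 2174/150 ≈ 14.493 mg/L.
Before the 4th dose, 3 doses have been given. Superposition: Cmin = C₀·(f + f² + … + f^3).
≈ 14.493 × (0.7071 + 0.5000 + 0.3535) ≈ 14.493 × 1.5606 ≈ 22.618 mg/L.

22.6 mg/L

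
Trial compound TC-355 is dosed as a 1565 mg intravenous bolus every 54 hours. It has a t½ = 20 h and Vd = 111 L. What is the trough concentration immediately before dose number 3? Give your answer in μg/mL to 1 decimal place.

2.5 μg/mL

f = (1/2)^(τ/t½) = (1/2)^(54/20) ≈ 0.1539.
C₀ = D/Vd = 1565/111 ≈ 14.099 μg/mL.
Before the 3rd dose, 2 doses have been given. Superposition: Cmin = C₀·(f + f²).
≈ 14.099 × (0.1539 + 0.0237) ≈ 14.099 × 0.1776 ≈ 2.504 μg/mL.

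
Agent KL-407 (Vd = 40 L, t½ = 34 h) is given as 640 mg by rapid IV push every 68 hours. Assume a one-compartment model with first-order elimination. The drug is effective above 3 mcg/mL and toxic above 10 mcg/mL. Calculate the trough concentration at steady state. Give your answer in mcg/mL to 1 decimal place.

5.3 mcg/mL

The dosing interval is 2 half-lives, so f = 2^(−2) = 0.25.
Accumulation ratio R = 1/(1 − f) = 1/0.75 = 4/3.
Single-dose peak C₀ = D/Vd = 640/40 = 16 mcg/mL.
Steady-state peak Cmax,ss = C₀·R = 16 × 4/3 ≈ 21.333 mcg/mL.
Steady-state trough Cmin,ss = Cmax,ss·f ≈ 21.333 × 0.25 ≈ 5.333 mcg/mL.
Trough 5.3 mcg/mL vs MEC 3 mcg/mL: adequate.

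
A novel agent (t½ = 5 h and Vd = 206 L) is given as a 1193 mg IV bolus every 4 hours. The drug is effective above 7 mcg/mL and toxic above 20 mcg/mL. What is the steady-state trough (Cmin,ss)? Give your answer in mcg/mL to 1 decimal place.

Over one 4-h interval, 4/5 ≈ 0.8 half-lives elapse, leaving f ≈ 0.5743 of each dose.
At steady state, accumulation factor R = 1/(1 − e^(−kτ)) ≈ 2.3491.
Each bolus raises the concentration by D/Vd = 1193/206 ≈ 5.791 mcg/mL.
Steady-state peak Cmax,ss = C₀·R ≈ 5.791 × 2.3491 ≈ 13.604 mcg/mL.
One interval later, Cmin,ss = Cmax,ss·e^(−kτ) ≈ 13.604 × 0.5743 ≈ 7.813 mcg/mL.
Trough 7.8 mcg/mL vs MEC 7 mcg/mL: adequate.

7.8 mcg/mL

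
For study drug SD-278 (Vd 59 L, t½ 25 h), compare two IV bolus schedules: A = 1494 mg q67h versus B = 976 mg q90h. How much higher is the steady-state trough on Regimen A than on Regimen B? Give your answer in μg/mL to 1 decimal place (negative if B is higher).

Regimen A: f = (1/2)^(67/25) ≈ 0.1560; Cmin,ss = (1494/59)·f/(1−f) ≈ 4.680 μg/mL.
Regimen B: f = (1/2)^(90/25) ≈ 0.0825; Cmin,ss = (976/59)·f/(1−f) ≈ 1.487 μg/mL.
Difference ≈ 4.680 − 1.487 ≈ 3.193 μg/mL.

3.2 μg/mL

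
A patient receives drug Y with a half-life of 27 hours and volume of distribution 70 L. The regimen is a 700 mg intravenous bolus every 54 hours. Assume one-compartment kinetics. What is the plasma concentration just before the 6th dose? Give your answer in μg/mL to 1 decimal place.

3.3 μg/mL

f = (1/2)^(τ/t½) = (1/2)^(54/27) ≈ 0.2500.
C₀ = D/Vd = 700/70 ≈ 10.000 μg/mL.
Before the 6th dose, 5 doses have been given. Superposition: Cmin = C₀·(f + f² + … + f^5).
≈ 10.000 × (0.2500 + 0.0625 + 0.0156 + 0.0039 + 0.0010) ≈ 10.000 × 0.3330 ≈ 3.330 μg/mL.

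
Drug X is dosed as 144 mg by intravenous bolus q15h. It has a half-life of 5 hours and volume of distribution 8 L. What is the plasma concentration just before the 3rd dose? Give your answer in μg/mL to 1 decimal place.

2.5 μg/mL

f = (1/2)^(τ/t½) = (1/2)^(15/5) ≈ 0.1250.
C₀ = D/Vd = 144/8 ≈ 18.000 μg/mL.
Before the 3rd dose, 2 doses have been given. Superposition: Cmin = C₀·(f + f²).
≈ 18.000 × (0.1250 + 0.0156) ≈ 18.000 × 0.1406 ≈ 2.531 μg/mL.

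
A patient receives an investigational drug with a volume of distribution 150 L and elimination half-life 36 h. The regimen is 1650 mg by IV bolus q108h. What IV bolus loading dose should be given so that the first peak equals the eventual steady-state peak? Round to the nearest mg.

1886 mg

f = (1/2)^(108/36) ≈ 0.125000; accumulation ratio R = 1/(1−f) ≈ 1.14286.
Loading dose to hit Cmax,ss on first dose: D_load = D_maint·R ≈ 1650 × 1.14286 ≈ 1885.72 mg.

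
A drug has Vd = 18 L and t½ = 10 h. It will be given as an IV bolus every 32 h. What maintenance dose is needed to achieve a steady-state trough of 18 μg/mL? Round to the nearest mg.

2653 mg

τ/t½ = 32/10 ≈ 3.2, so f = (1/2)^(32/10) ≈ 0.108819.
Cmin,ss = (D/Vd)·f/(1−f), so D = Cmin,ss·Vd·(1−f)/f.
D = 18 × 18 × (1−f)/f ≈ 18 × 18 × 8.18957 ≈ 2653.42 mg.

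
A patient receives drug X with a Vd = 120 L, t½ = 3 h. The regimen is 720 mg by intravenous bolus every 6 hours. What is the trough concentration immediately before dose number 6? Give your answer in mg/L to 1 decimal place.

2.0 mg/L

f = (1/2)^(τ/t½) = (1/2)^(6/3) ≈ 0.2500.
C₀ = D/Vd = 720/120 ≈ 6.000 mg/L.
Before the 6th dose, 5 doses have been given. Superposition: Cmin = C₀·(f + f² + … + f^5).
≈ 6.000 × (0.2500 + 0.0625 + 0.0156 + 0.0039 + 0.0010) ≈ 6.000 × 0.3330 ≈ 1.998 mg/L.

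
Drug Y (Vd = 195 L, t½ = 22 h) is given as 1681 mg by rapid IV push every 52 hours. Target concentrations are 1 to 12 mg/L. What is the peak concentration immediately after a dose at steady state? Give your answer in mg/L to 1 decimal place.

τ/t½ = 52/22 ≈ 2.3636, so fraction remaining f = (1/2)^(52/22) ≈ 0.1943.
At steady state, accumulation factor R = 1/(1 − e^(−kτ)) ≈ 1.2412.
Each bolus raises the concentration by D/Vd = 1681/195 ≈ 8.621 mg/L.
Steady-state peak Cmax,ss = C₀·R ≈ 8.621 × 1.2412 ≈ 10.700 mg/L.
Peak 10.7 mg/L vs MTC 12 mg/L: below toxic threshold.

10.7 mg/L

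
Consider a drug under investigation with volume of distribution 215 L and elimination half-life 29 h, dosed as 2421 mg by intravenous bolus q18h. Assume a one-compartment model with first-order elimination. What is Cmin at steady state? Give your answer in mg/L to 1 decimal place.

Over one 18-h interval, 18/29 ≈ 0.62069 half-lives elapse, leaving f ≈ 0.6504 of each dose.
Single-dose peak C₀ = D/Vd = 2421/215 ≈ 11.260 mg/L.
Steady-state trough Cmin,ss = C₀·f/(1−f) ≈ 11.260 × 0.6504/0.3496 ≈ 20.948 mg/L.

20.9 mg/L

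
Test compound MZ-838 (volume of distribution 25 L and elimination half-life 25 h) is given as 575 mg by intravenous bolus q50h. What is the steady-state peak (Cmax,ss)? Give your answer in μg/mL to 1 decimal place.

The dosing interval is 2 half-lives, so f = 2^(−2) = 0.25.
At steady state, R = 1/(1 − 0.25) = 4/3.
Single-dose peak C₀ = D/Vd = 575/25 = 23 μg/mL.
Steady-state peak Cmax,ss = C₀·R = 23 × 4/3 ≈ 30.667 μg/mL.

30.7 μg/mL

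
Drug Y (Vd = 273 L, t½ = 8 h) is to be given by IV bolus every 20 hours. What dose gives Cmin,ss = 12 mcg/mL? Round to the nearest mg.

τ/t½ = 20/8 ≈ 2.5, so f = (1/2)^(20/8) ≈ 0.176777.
Cmin,ss = (D/Vd)·f/(1−f), so D = Cmin,ss·Vd·(1−f)/f.
D = 12 × 273 × (1−f)/f ≈ 12 × 273 × 4.65684 ≈ 15255.81 mg.

15256 mg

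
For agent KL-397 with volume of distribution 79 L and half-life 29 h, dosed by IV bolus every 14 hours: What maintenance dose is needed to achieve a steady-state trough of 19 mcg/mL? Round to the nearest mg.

τ/t½ = 14/29 ≈ 0.48276, so f = (1/2)^(14/29) ≈ 0.715608.
Cmin,ss = (D/Vd)·f/(1−f), so D = Cmin,ss·Vd·(1−f)/f.
D = 19 × 79 × (1−f)/f ≈ 19 × 79 × 0.39741 ≈ 596.51 mg.

597 mg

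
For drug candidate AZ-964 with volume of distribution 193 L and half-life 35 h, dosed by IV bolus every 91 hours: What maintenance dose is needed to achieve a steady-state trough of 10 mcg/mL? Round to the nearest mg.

9771 mg

τ/t½ = 91/35 ≈ 2.6, so f = (1/2)^(91/35) ≈ 0.164938.
Cmin,ss = (D/Vd)·f/(1−f), so D = Cmin,ss·Vd·(1−f)/f.
D = 10 × 193 × (1−f)/f ≈ 10 × 193 × 5.06288 ≈ 9771.36 mg.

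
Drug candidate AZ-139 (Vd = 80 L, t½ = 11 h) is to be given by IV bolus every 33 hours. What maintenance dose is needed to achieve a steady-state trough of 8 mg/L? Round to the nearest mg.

4480 mg

τ/t½ = 33/11 ≈ 3, so f = (1/2)^(33/11) ≈ 0.125000.
Cmin,ss = (D/Vd)·f/(1−f), so D = Cmin,ss·Vd·(1−f)/f.
D = 8 × 80 × (1−f)/f ≈ 8 × 80 × 7.00000 ≈ 4480.00 mg.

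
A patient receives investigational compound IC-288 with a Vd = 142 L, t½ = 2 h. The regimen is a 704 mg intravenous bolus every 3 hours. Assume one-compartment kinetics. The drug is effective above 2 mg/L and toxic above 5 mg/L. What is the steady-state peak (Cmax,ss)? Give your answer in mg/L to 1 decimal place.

k = ln2/t½ = ln2/2 ≈ 0.346574 h⁻¹; fraction remaining f = e^(−kτ) = e^(−0.346574×3) ≈ 0.3536.
Accumulation ratio R = 1/(1 − f) ≈ 1/0.6464 ≈ 1.5470.
Single-dose peak C₀ = D/Vd = 704/142 ≈ 4.958 mg/L.
Steady-state peak Cmax,ss = C₀·R ≈ 4.958 × 1.5470 ≈ 7.670 mg/L.
Peak 7.7 mg/L vs MTC 5 mg/L: exceeds toxic threshold.

7.7 mg/L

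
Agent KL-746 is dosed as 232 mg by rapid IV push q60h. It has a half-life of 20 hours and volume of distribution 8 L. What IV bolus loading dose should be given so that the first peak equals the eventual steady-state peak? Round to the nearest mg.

265 mg

f = (1/2)^(60/20) ≈ 0.125000; accumulation ratio R = 1/(1−f) ≈ 1.14286.
Loading dose to hit Cmax,ss on first dose: D_load = D_maint·R ≈ 232 × 1.14286 ≈ 265.14 mg.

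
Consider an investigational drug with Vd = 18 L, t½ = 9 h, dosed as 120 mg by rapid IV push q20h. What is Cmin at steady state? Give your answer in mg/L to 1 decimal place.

k = ln2/t½ = ln2/9 ≈ 0.077016 h⁻¹; fraction remaining f = e^(−kτ) = e^(−0.077016×20) ≈ 0.2143.
Each bolus raises the concentration by D/Vd = 120/18 ≈ 6.667 mg/L.
Steady-state trough Cmin,ss = C₀·f/(1−f) ≈ 6.667 × 0.2143/0.7857 ≈ 1.818 mg/L.

1.8 mg/L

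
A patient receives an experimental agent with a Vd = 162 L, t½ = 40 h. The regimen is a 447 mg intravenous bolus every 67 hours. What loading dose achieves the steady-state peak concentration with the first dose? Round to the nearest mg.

f = (1/2)^(67/40) ≈ 0.313166; accumulation ratio R = 1/(1−f) ≈ 1.45596.
Loading dose to hit Cmax,ss on first dose: D_load = D_maint·R ≈ 447 × 1.45596 ≈ 650.81 mg.

651 mg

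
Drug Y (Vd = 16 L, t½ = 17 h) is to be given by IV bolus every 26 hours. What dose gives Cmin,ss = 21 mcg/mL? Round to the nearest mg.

634 mg

τ/t½ = 26/17 ≈ 1.5294, so f = (1/2)^(26/17) ≈ 0.346419.
Cmin,ss = (D/Vd)·f/(1−f), so D = Cmin,ss·Vd·(1−f)/f.
D = 21 × 16 × (1−f)/f ≈ 21 × 16 × 1.88668 ≈ 633.92 mg.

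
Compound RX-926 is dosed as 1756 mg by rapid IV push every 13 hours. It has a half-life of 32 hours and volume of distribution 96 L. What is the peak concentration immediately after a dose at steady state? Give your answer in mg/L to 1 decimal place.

Over one 13-h interval, 13/32 ≈ 0.40625 half-lives elapse, leaving f ≈ 0.7546 of each dose.
Accumulation ratio R = 1/(1 − f) ≈ 1/0.2454 ≈ 4.0750.
Single-dose peak C₀ = D/Vd = 1756/96 ≈ 18.292 mg/L.
Steady-state peak Cmax,ss = C₀·R ≈ 18.292 × 4.0750 ≈ 74.540 mg/L.

74.5 mg/L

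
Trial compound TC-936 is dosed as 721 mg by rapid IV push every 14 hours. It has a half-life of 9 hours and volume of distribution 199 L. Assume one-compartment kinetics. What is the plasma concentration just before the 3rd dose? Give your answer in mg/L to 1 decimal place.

1.7 mg/L

f = (1/2)^(τ/t½) = (1/2)^(14/9) ≈ 0.3402.
C₀ = D/Vd = 721/199 ≈ 3.623 mg/L.
Before the 3rd dose, 2 doses have been given. Superposition: Cmin = C₀·(f + f²).
≈ 3.623 × (0.3402 + 0.1157) ≈ 3.623 × 0.4559 ≈ 1.652 mg/L.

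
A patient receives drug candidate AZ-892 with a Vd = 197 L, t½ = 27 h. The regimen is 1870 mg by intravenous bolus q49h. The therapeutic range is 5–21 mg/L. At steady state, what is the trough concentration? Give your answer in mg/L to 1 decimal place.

Over one 49-h interval, 49/27 ≈ 1.8148 half-lives elapse, leaving f ≈ 0.2842 of each dose.
Single-dose peak C₀ = D/Vd = 1870/197 ≈ 9.492 mg/L.
Steady-state trough Cmin,ss = C₀·f/(1−f) ≈ 9.492 × 0.2842/0.7158 ≈ 3.769 mg/L.
Trough 3.8 mg/L vs MEC 5 mg/L: subtherapeutic.

3.8 mg/L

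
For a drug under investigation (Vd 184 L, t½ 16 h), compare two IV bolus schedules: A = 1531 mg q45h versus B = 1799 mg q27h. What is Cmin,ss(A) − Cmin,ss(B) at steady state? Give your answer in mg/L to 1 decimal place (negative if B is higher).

Regimen A: f = (1/2)^(45/16) ≈ 0.1423; Cmin,ss = (1531/184)·f/(1−f) ≈ 1.380 mg/L.
Regimen B: f = (1/2)^(27/16) ≈ 0.3105; Cmin,ss = (1799/184)·f/(1−f) ≈ 4.403 mg/L.
Difference ≈ 1.380 − 4.403 ≈ -3.023 mg/L.

-3.0 mg/L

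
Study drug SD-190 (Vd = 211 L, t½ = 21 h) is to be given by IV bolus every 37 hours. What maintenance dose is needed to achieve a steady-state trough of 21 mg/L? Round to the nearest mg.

τ/t½ = 37/21 ≈ 1.7619, so f = (1/2)^(37/21) ≈ 0.294859.
Cmin,ss = (D/Vd)·f/(1−f), so D = Cmin,ss·Vd·(1−f)/f.
D = 21 × 211 × (1−f)/f ≈ 21 × 211 × 2.39145 ≈ 10596.51 mg.

10597 mg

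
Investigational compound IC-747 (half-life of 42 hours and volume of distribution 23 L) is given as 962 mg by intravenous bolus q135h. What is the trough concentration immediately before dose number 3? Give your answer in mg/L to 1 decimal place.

f = (1/2)^(τ/t½) = (1/2)^(135/42) ≈ 0.1077.
C₀ = D/Vd = 962/23 ≈ 41.826 mg/L.
Before the 3rd dose, 2 doses have been given. Superposition: Cmin = C₀·(f + f²).
≈ 41.826 × (0.1077 + 0.0116) ≈ 41.826 × 0.1193 ≈ 4.990 mg/L.

5.0 mg/L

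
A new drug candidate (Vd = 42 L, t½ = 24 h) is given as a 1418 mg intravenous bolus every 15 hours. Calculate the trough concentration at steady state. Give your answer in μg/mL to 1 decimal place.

k = ln2/t½ = ln2/24 ≈ 0.028881 h⁻¹; fraction remaining f = e^(−kτ) = e^(−0.028881×15) ≈ 0.6484.
Single-dose peak C₀ = D/Vd = 1418/42 ≈ 33.762 μg/mL.
Steady-state trough Cmin,ss = C₀·f/(1−f) ≈ 33.762 × 0.6484/0.3516 ≈ 62.262 μg/mL.

62.3 μg/mL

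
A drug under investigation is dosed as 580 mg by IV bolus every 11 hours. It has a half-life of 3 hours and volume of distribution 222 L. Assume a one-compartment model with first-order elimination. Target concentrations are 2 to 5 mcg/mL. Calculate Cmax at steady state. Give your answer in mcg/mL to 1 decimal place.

k = ln2/t½ = ln2/3 ≈ 0.231049 h⁻¹; fraction remaining f = e^(−kτ) = e^(−0.231049×11) ≈ 0.0787.
At steady state, accumulation factor R = 1/(1 − e^(−kτ)) ≈ 1.0854.
Single-dose peak C₀ = D/Vd = 580/222 ≈ 2.613 mcg/mL.
Cmax,ss = C₀/(1 − f) ≈ 2.613/0.9213 ≈ 2.836 mcg/mL.
Peak 2.8 mcg/mL vs MTC 5 mcg/mL: below toxic threshold.

2.8 mcg/mL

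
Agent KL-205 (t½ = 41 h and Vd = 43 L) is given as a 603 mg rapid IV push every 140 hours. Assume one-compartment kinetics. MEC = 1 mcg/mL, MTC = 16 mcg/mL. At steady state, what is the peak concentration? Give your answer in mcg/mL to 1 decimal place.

15.5 mcg/mL

Over one 140-h interval, 140/41 ≈ 3.4146 half-lives elapse, leaving f ≈ 0.0938 of each dose.
Accumulation ratio R = 1/(1 − f) ≈ 1/0.9062 ≈ 1.1035.
Single-dose peak C₀ = D/Vd = 603/43 ≈ 14.023 mcg/mL.
Steady-state peak Cmax,ss = C₀·R ≈ 14.023 × 1.1035 ≈ 15.474 mcg/mL.
Peak 15.5 mcg/mL vs MTC 16 mcg/mL: below toxic threshold.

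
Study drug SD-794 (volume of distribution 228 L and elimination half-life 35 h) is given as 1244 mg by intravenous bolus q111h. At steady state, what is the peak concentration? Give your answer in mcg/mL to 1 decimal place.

k = ln2/t½ = ln2/35 ≈ 0.019804 h⁻¹; fraction remaining f = e^(−kτ) = e^(−0.019804×111) ≈ 0.1110.
At steady state, accumulation factor R = 1/(1 − e^(−kτ)) ≈ 1.1249.
Each bolus raises the concentration by D/Vd = 1244/228 ≈ 5.456 mcg/mL.
Steady-state peak Cmax,ss = C₀·R ≈ 5.456 × 1.1249 ≈ 6.137 mcg/mL.

6.1 mcg/mL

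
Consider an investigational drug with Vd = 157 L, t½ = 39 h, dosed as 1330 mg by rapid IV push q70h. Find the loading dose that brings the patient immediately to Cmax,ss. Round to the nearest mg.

f = (1/2)^(70/39) ≈ 0.288197; accumulation ratio R = 1/(1−f) ≈ 1.40488.
Loading dose to hit Cmax,ss on first dose: D_load = D_maint·R ≈ 1330 × 1.40488 ≈ 1868.49 mg.

1868 mg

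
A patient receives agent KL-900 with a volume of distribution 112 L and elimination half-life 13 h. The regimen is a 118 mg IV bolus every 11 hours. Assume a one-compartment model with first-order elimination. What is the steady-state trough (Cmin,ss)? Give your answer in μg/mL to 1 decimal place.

1.3 μg/mL

τ/t½ = 11/13 ≈ 0.84615, so fraction remaining f = (1/2)^(11/13) ≈ 0.5563.
Each bolus raises the concentration by D/Vd = 118/112 ≈ 1.054 μg/mL.
Steady-state trough Cmin,ss = C₀·f/(1−f) ≈ 1.054 × 0.5563/0.4437 ≈ 1.321 μg/mL.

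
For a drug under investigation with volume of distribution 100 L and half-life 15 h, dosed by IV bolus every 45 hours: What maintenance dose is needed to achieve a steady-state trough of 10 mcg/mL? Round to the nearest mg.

τ/t½ = 45/15 ≈ 3, so f = (1/2)^(45/15) ≈ 0.125000.
Cmin,ss = (D/Vd)·f/(1−f), so D = Cmin,ss·Vd·(1−f)/f.
D = 10 × 100 × (1−f)/f ≈ 10 × 100 × 7.00000 ≈ 7000.00 mg.

7000 mg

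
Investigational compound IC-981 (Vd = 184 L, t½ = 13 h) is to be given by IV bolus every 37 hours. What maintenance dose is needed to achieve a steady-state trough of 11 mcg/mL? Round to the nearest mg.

τ/t½ = 37/13 ≈ 2.8462, so f = (1/2)^(37/13) ≈ 0.139066.
Cmin,ss = (D/Vd)·f/(1−f), so D = Cmin,ss·Vd·(1−f)/f.
D = 11 × 184 × (1−f)/f ≈ 11 × 184 × 6.19083 ≈ 12530.24 mg.

12530 mg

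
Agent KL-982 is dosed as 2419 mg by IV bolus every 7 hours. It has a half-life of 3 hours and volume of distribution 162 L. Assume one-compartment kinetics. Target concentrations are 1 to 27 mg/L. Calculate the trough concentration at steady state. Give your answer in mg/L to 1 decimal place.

3.7 mg/L

k = ln2/t½ = ln2/3 ≈ 0.231049 h⁻¹; fraction remaining f = e^(−kτ) = e^(−0.231049×7) ≈ 0.1984.
Accumulation ratio R = 1/(1 − f) ≈ 1/0.8016 ≈ 1.2475.
Single-dose peak C₀ = D/Vd = 2419/162 ≈ 14.932 mg/L.
Steady-state peak Cmax,ss = C₀·R ≈ 14.932 × 1.2475 ≈ 18.628 mg/L.
Steady-state trough Cmin,ss = Cmax,ss·f ≈ 18.628 × 0.1984 ≈ 3.696 mg/L.
Trough 3.7 mg/L vs MEC 1 mg/L: adequate.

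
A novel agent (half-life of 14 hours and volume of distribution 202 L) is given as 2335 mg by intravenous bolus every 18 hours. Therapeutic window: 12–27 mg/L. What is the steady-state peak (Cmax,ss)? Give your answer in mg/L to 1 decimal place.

19.6 mg/L

τ/t½ = 18/14 ≈ 1.2857, so fraction remaining f = (1/2)^(18/14) ≈ 0.4102.
Accumulation ratio R = 1/(1 − f) ≈ 1/0.5898 ≈ 1.6955.
Single-dose peak C₀ = D/Vd = 2335/202 ≈ 11.559 mg/L.
Steady-state peak Cmax,ss = C₀·R ≈ 11.559 × 1.6955 ≈ 19.598 mg/L.
Peak 19.6 mg/L vs MTC 27 mg/L: below toxic threshold.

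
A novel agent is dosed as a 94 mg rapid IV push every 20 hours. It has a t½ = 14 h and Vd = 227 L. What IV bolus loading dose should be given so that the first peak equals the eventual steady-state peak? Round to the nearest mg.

150 mg

f = (1/2)^(20/14) ≈ 0.371499; accumulation ratio R = 1/(1−f) ≈ 1.59109.
Loading dose to hit Cmax,ss on first dose: D_load = D_maint·R ≈ 94 × 1.59109 ≈ 149.56 mg.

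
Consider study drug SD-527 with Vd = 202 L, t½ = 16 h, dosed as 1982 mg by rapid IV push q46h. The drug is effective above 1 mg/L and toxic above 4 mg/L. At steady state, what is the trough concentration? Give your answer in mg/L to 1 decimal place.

1.5 mg/L

τ/t½ = 46/16 ≈ 2.875, so fraction remaining f = (1/2)^(46/16) ≈ 0.1363.
Accumulation ratio R = 1/(1 − f) ≈ 1/0.8637 ≈ 1.1578.
Single-dose peak C₀ = D/Vd = 1982/202 ≈ 9.812 mg/L.
Steady-state peak Cmax,ss = C₀·R ≈ 9.812 × 1.1578 ≈ 11.360 mg/L.
One interval later, Cmin,ss = Cmax,ss·e^(−kτ) ≈ 11.360 × 0.1363 ≈ 1.548 mg/L.
Trough 1.5 mg/L vs MEC 1 mg/L: adequate.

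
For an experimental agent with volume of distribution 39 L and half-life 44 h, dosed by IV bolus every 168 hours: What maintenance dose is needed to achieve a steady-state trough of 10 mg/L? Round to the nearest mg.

τ/t½ = 168/44 ≈ 3.8182, so f = (1/2)^(168/44) ≈ 0.070895.
Cmin,ss = (D/Vd)·f/(1−f), so D = Cmin,ss·Vd·(1−f)/f.
D = 10 × 39 × (1−f)/f ≈ 10 × 39 × 13.10537 ≈ 5111.09 mg.

5111 mg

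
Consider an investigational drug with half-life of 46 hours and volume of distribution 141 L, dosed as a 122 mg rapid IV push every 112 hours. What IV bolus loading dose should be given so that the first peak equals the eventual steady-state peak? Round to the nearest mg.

f = (1/2)^(112/46) ≈ 0.184951; accumulation ratio R = 1/(1−f) ≈ 1.22692.
Loading dose to hit Cmax,ss on first dose: D_load = D_maint·R ≈ 122 × 1.22692 ≈ 149.68 mg.

150 mg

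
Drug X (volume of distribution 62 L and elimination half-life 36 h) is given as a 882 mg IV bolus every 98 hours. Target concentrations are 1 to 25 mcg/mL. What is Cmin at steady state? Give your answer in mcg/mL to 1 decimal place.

2.5 mcg/mL

k = ln2/t½ = ln2/36 ≈ 0.019254 h⁻¹; fraction remaining f = e^(−kτ) = e^(−0.019254×98) ≈ 0.1515.
Single-dose peak C₀ = D/Vd = 882/62 ≈ 14.226 mcg/mL.
Steady-state trough Cmin,ss = C₀·f/(1−f) ≈ 14.226 × 0.1515/0.8485 ≈ 2.540 mcg/mL.
Trough 2.5 mcg/mL vs MEC 1 mcg/mL: adequate.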